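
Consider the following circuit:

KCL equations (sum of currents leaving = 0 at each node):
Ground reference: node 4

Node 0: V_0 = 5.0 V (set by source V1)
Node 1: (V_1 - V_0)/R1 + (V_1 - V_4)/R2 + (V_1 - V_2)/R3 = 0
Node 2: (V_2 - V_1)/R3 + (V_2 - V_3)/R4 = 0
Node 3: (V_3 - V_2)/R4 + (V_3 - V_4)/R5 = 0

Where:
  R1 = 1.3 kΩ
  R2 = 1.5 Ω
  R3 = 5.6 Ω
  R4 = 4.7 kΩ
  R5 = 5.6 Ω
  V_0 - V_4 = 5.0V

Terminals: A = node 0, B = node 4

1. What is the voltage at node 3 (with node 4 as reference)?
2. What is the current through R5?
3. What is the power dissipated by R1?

Nodal analysis, taking node 4 as the 0 V reference.
Source V1 fixes V_0 = 5 V.
KCL at each unknown node (sum of currents leaving = 0; resistances in Ω):
  Node 1: (V_1 - 5)/1300 + (V_1 - 0)/1.5 + (V_1 - V_2)/5.6 = 0
  Node 2: (V_2 - V_1)/5.6 + (V_2 - V_3)/4700 = 0
  Node 3: (V_3 - V_2)/4700 + (V_3 - 0)/5.6 = 0
Collecting terms (coefficients in siemens):
  0.846·V_1 - 0.1786·V_2 = 0.003846
  0.1788·V_2 - 0.1786·V_1 - 0.0002128·V_3 = 0
  0.1788·V_3 - 0.0002128·V_2 = 0
Solving these 3 simultaneous equations (Gaussian elimination) gives:
  V_1 = 0.005761 V, V_2 = 0.005754 V, V_3 = 0.000006848 V
Part 1:
  Read off the nodal solution: V_3 = 0.000006848 V
Part 2:
  I_R5 = (V_3 - V_4)/R5 = (0.000006848 - 0)/5.6 = 0.000001223 A
  Magnitude: I_R5 = 0.000001223 A
Part 3:
  I_R1 = (V_0 - V_1)/R1 = (5 - 0.005761)/1300 = 0.003842 A
  P_R1 = I_R1² × R1 = (0.003842)² × 1300 = 0.01919 W

Final answers:
1. V_3 = 6.848e-06 V
2. I_R5 = 1.223e-06 A
3. P_R1 = 0.01919 W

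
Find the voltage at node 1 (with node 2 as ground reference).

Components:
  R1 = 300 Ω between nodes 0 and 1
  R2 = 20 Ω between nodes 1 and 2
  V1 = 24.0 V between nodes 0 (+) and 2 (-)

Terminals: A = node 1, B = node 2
Nodal analysis, taking node 2 as the 0 V reference.
Source V1 fixes V_0 = 24 V.
KCL at each unknown node (sum of currents leaving = 0; resistances in Ω):
  Node 1: (V_1 - 24)/300 + (V_1 - 0)/20 = 0
Collecting terms: 0.05333 × V_1 = 0.08  =>  V_1 = 1.5 V
The requested potential is V_1 = 1.5 V.

Final answer: V_1 = 1.5 V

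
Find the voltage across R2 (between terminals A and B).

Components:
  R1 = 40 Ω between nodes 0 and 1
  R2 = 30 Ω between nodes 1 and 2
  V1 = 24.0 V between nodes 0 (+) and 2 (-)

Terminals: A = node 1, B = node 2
R1 and R2 are in series across V1 (node 0 → node 1 → node 2), and the output A–B is taken across R2, so this is a voltage divider.
Series current: I = V1/(R1 + R2) = 24/(40 + 30) = 24/70 = 0.3429 A
V_R2 = I × R2 = V1 × R2/(R1 + R2) = 24 × 30/70 = 10.29 V

Final answer: 10.29 V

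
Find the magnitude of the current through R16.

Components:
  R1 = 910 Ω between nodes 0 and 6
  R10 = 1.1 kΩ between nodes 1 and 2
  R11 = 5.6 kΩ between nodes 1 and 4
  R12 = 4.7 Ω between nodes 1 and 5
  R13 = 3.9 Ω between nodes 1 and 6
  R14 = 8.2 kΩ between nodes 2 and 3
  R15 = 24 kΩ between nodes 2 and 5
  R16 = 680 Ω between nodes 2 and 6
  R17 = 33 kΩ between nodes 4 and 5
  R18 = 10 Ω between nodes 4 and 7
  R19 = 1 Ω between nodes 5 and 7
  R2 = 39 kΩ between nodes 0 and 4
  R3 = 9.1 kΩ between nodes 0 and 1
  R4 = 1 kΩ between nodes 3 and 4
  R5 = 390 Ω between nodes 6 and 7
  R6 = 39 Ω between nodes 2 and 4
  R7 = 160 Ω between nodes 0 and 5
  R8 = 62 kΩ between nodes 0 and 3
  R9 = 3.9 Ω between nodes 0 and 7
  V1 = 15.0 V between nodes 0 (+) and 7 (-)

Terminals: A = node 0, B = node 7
Nodal analysis, taking node 7 as the 0 V reference.
Source V1 fixes V_0 = 15 V.
KCL at each unknown node (sum of currents leaving = 0; resistances in Ω):
  Node 1: (V_1 - 15)/9100 + (V_1 - V_2)/1100 + (V_1 - V_4)/5600 + (V_1 - V_5)/4.7 + (V_1 - V_6)/3.9 = 0
  Node 2: (V_2 - V_4)/39 + (V_2 - V_1)/1100 + (V_2 - V_3)/8200 + (V_2 - V_5)/24000 + (V_2 - V_6)/680 = 0
  Node 3: (V_3 - V_4)/1000 + (V_3 - 15)/62000 + (V_3 - V_2)/8200 = 0
  Node 4: (V_4 - 15)/39000 + (V_4 - V_3)/1000 + (V_4 - V_2)/39 + (V_4 - V_1)/5600 + (V_4 - V_5)/33000 + (V_4 - 0)/10 = 0
  Node 5: (V_5 - 15)/160 + (V_5 - V_1)/4.7 + (V_5 - V_2)/24000 + (V_5 - V_4)/33000 + (V_5 - 0)/1 = 0
  Node 6: (V_6 - 15)/910 + (V_6 - 0)/390 + (V_6 - V_1)/3.9 + (V_6 - V_2)/680 = 0
Collecting terms (coefficients in siemens):
  0.4704·V_1 - 0.0009091·V_2 - 0.0001786·V_4 - 0.2128·V_5 - 0.2564·V_6 = 0.001648
  0.02818·V_2 - 0.0009091·V_1 - 0.000122·V_3 - 0.02564·V_4 - 0.00004167·V_5 - 0.001471·V_6 = 0
  0.001138·V_3 - 0.000122·V_2 - 0.001·V_4 = 0.0002419
  0.1269·V_4 - 0.0001786·V_1 - 0.02564·V_2 - 0.001·V_3 - 0.0000303·V_5 = 0.0003846
  1.219·V_5 - 0.2128·V_1 - 0.00004167·V_2 - 0.0000303·V_4 = 0.09375
  0.2615·V_6 - 0.2564·V_1 - 0.001471·V_2 = 0.01648
Solving these 6 simultaneous equations (Gaussian elimination) gives:
  V_1 = 0.1883 V, V_2 = 0.03037 V, V_3 = 0.2257 V, V_4 = 0.01124 V
  V_5 = 0.1098 V, V_6 = 0.2478 V
I_R16 = (V_2 - V_6)/R16 = (0.03037 - 0.2478)/680 = -0.0003197 A
|I_R16| = 0.0003197 A

Final answer: |I_R16| = 0.0003197 A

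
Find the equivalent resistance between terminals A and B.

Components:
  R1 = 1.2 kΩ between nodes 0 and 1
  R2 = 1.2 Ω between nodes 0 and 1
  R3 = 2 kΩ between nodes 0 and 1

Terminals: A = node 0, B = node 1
Reduce the network between node 0 (A) and node 1 (B) by series/parallel combination:
  Rp1 = R1 ‖ R2 ‖ R3 (parallel, all between nodes 0 and 1) = 1/(1/1200 + 1/1.2 + 1/2000) = 1.198 Ω
R_eq = 1.198 Ω

Final answer: 1.198 Ω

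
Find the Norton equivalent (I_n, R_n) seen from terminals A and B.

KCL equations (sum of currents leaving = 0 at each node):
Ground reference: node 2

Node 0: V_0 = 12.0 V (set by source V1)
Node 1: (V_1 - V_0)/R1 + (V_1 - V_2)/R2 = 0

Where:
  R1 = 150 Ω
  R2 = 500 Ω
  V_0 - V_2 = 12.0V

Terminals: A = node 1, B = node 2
Find the Thévenin equivalent first; then I_n = V_th/R_th and R_n = R_th.
Step 1 — V_th is the open-circuit voltage V_A - V_B (nothing connected across the terminals).
Nodal analysis, taking node 2 as the 0 V reference.
Source V1 fixes V_0 = 12 V.
KCL at each unknown node (sum of currents leaving = 0; resistances in Ω):
  Node 1: (V_1 - 12)/150 + (V_1 - 0)/500 = 0
Collecting terms: 0.008667 × V_1 = 0.08  =>  V_1 = 9.231 V
V_th = V_1 - V_2 = 9.231 - 0 = 9.231 V
Step 2 — R_th: zero the source — replace V1 by a short circuit (node 2 merges into node 0) — and find the resistance seen between A (node 1) and B (node 0).
Reduce the network between node 1 (A) and node 0 (B) by series/parallel combination:
  Rp1 = R1 ‖ R2 (parallel, both between nodes 0 and 1) = 1/(1/150 + 1/500) = 115.4 Ω
R_th = 115.4 Ω
I_n = V_th/R_th = 9.231/115.4 = 0.08 A, and R_n = R_th = 115.4 Ω

Final answer: I_n = 0.08 A, R_n = 115.4 Ω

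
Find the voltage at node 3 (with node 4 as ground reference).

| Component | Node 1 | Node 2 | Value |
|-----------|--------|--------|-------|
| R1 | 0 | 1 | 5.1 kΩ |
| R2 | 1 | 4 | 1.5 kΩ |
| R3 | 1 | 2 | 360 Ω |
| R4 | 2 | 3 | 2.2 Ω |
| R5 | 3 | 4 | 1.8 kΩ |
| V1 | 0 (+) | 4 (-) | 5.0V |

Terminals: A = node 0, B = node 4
Nodal analysis, taking node 4 as the 0 V reference.
Source V1 fixes V_0 = 5 V.
KCL at each unknown node (sum of currents leaving = 0; resistances in Ω):
  Node 1: (V_1 - 5)/5100 + (V_1 - 0)/1500 + (V_1 - V_2)/360 = 0
  Node 2: (V_2 - V_1)/360 + (V_2 - V_3)/2.2 = 0
  Node 3: (V_3 - V_2)/2.2 + (V_3 - 0)/1800 = 0
Collecting terms (coefficients in siemens):
  0.003641·V_1 - 0.002778·V_2 = 0.0009804
  0.4573·V_2 - 0.002778·V_1 - 0.4545·V_3 = 0
  0.4551·V_3 - 0.4545·V_2 = 0
Solving these 3 simultaneous equations (Gaussian elimination) gives:
  V_1 = 0.7398 V, V_2 = 0.6166 V, V_3 = 0.6159 V
The requested potential is V_3 = 0.6159 V.

Final answer: V_3 = 0.6159 V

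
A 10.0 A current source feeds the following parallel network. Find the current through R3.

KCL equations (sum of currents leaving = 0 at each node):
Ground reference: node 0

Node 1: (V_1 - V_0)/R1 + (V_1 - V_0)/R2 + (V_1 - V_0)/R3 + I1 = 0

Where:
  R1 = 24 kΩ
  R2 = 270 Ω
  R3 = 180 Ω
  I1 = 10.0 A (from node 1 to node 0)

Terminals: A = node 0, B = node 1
All resistors sit directly between nodes 0 and 1, so they are in parallel and share one voltage V; the full source current 10 A splits among them.
1/R_par = 1/24000 + 1/270 + 1/180 = 0.009301 S  =>  R_par = 107.5 Ω
V = I × R_par = 10 × 107.5 = 1075 V
I_R3 = V/R3 = 1075/180 = 5.973 A

Final answer: 5.973 A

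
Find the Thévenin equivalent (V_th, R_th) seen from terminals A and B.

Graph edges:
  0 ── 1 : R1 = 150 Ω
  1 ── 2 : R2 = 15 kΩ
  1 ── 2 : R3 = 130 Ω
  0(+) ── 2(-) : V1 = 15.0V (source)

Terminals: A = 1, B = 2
Step 1 — V_th is the open-circuit voltage V_A - V_B (nothing connected across the terminals).
Nodal analysis, taking node 2 as the 0 V reference.
Source V1 fixes V_0 = 15 V.
KCL at each unknown node (sum of currents leaving = 0; resistances in Ω):
  Node 1: (V_1 - 15)/150 + (V_1 - 0)/15000 + (V_1 - 0)/130 = 0
Collecting terms: 0.01443 × V_1 = 0.1  =>  V_1 = 6.932 V
V_th = V_1 - V_2 = 6.932 - 0 = 6.932 V
Step 2 — R_th: zero the source — replace V1 by a short circuit (node 2 merges into node 0) — and find the resistance seen between A (node 1) and B (node 0).
Reduce the network between node 1 (A) and node 0 (B) by series/parallel combination:
  Rp1 = R1 ‖ R2 ‖ R3 (parallel, all between nodes 0 and 1) = 1/(1/150 + 1/15000 + 1/130) = 69.32 Ω
R_th = 69.32 Ω

Final answer: V_th = 6.932 V, R_th = 69.32 Ω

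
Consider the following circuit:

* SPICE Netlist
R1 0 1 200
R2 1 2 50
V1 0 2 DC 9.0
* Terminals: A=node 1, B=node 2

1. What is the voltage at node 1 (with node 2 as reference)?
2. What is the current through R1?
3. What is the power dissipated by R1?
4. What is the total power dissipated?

Nodal analysis, taking node 2 as the 0 V reference.
Source V1 fixes V_0 = 9 V.
KCL at each unknown node (sum of currents leaving = 0; resistances in Ω):
  Node 1: (V_1 - 9)/200 + (V_1 - 0)/50 = 0
Collecting terms: 0.025 × V_1 = 0.045  =>  V_1 = 1.8 V
Part 1:
  Read off the nodal solution: V_1 = 1.8 V
Part 2:
  I_R1 = (V_0 - V_1)/R1 = (9 - 1.8)/200 = 0.036 A
  Magnitude: I_R1 = 0.036 A
Part 3:
  I_R1 = (V_0 - V_1)/R1 = (9 - 1.8)/200 = 0.036 A
  P_R1 = I_R1² × R1 = (0.036)² × 200 = 0.2592 W
Part 4:
  Power in each resistor, P = (ΔV)²/R:
    P_R1 = (9 - 1.8)²/200 = 0.2592 W
    P_R2 = (1.8 - 0)²/50 = 0.0648 W
  P_total = P_R1 + P_R2 = 0.324 W

Final answers:
1. V_1 = 1.8 V
2. I_R1 = 0.036 A
3. P_R1 = 0.2592 W
4. P_total = 0.324 W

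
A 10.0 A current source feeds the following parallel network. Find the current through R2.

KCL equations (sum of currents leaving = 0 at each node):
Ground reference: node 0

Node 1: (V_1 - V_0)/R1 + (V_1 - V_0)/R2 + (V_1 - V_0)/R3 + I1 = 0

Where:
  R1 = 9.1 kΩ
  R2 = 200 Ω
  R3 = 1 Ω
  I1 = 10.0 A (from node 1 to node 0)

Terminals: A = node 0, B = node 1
All resistors sit directly between nodes 0 and 1, so they are in parallel and share one voltage V; the full source current 10 A splits among them.
1/R_par = 1/9100 + 1/200 + 1/1 = 1.005 S  =>  R_par = 0.9949 Ω
V = I × R_par = 10 × 0.9949 = 9.949 V
I_R2 = V/R2 = 9.949/200 = 0.04975 A

Final answer: 0.04975 A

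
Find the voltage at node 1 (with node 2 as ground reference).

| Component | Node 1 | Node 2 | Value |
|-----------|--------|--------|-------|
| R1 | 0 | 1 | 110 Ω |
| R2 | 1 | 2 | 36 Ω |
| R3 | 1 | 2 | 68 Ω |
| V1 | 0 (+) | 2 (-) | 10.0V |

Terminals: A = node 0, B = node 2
Nodal analysis, taking node 2 as the 0 V reference.
Source V1 fixes V_0 = 10 V.
KCL at each unknown node (sum of currents leaving = 0; resistances in Ω):
  Node 1: (V_1 - 10)/110 + (V_1 - 0)/36 + (V_1 - 0)/68 = 0
Collecting terms: 0.05157 × V_1 = 0.09091  =>  V_1 = 1.763 V
The requested potential is V_1 = 1.763 V.

Final answer: V_1 = 1.763 V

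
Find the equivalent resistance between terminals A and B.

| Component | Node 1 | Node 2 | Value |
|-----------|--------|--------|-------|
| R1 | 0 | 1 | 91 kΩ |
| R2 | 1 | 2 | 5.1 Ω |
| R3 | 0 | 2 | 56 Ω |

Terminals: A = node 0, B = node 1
Reduce the network between node 0 (A) and node 1 (B) by series/parallel combination:
  Rs1 = R3 + R2 (series, joined only at node 2) = 56 + 5.1 = 61.1 Ω
  Rp1 = R1 ‖ Rs1 (parallel, both between nodes 0 and 1) = 1/(1/91000 + 1/61.1) = 61.06 Ω
R_eq = 61.06 Ω

Final answer: 61.06 Ω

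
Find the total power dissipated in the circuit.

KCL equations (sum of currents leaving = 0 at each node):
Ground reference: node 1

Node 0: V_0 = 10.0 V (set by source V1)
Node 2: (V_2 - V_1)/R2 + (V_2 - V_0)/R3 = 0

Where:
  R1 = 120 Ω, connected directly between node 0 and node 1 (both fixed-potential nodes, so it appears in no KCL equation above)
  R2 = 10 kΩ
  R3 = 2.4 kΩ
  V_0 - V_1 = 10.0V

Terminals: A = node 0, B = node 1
Nodal analysis, taking node 1 as the 0 V reference.
Source V1 fixes V_0 = 10 V.
KCL at each unknown node (sum of currents leaving = 0; resistances in Ω):
  Node 2: (V_2 - 0)/10000 + (V_2 - 10)/2400 = 0
Collecting terms: 0.0005167 × V_2 = 0.004167  =>  V_2 = 8.065 V
Power in each resistor, P = (ΔV)²/R:
  P_R1 = (10 - 0)²/120 = 0.8333 W
  P_R2 = (0 - 8.065)²/10000 = 0.006504 W
  P_R3 = (10 - 8.065)²/2400 = 0.001561 W
P_total = P_R1 + P_R2 + P_R3 = 0.8414 W

Final answer: 0.8414 W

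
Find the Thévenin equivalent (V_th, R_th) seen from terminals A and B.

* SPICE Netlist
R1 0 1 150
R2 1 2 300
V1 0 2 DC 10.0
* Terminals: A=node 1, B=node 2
Step 1 — V_th is the open-circuit voltage V_A - V_B (nothing connected across the terminals).
Nodal analysis, taking node 2 as the 0 V reference.
Source V1 fixes V_0 = 10 V.
KCL at each unknown node (sum of currents leaving = 0; resistances in Ω):
  Node 1: (V_1 - 10)/150 + (V_1 - 0)/300 = 0
Collecting terms: 0.01 × V_1 = 0.06667  =>  V_1 = 6.667 V
V_th = V_1 - V_2 = 6.667 - 0 = 6.667 V
Step 2 — R_th: zero the source — replace V1 by a short circuit (node 2 merges into node 0) — and find the resistance seen between A (node 1) and B (node 0).
Reduce the network between node 1 (A) and node 0 (B) by series/parallel combination:
  Rp1 = R1 ‖ R2 (parallel, both between nodes 0 and 1) = 1/(1/150 + 1/300) = 100 Ω
R_th = 100 Ω

Final answer: V_th = 6.667 V, R_th = 100 Ω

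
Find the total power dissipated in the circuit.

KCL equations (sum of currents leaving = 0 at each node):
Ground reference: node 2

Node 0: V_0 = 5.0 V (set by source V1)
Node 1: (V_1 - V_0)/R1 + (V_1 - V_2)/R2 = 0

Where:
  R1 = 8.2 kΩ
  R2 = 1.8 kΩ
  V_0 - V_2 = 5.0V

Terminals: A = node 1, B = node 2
Nodal analysis, taking node 2 as the 0 V reference.
Source V1 fixes V_0 = 5 V.
KCL at each unknown node (sum of currents leaving = 0; resistances in Ω):
  Node 1: (V_1 - 5)/8200 + (V_1 - 0)/1800 = 0
Collecting terms: 0.0006775 × V_1 = 0.0006098  =>  V_1 = 0.9 V
Power in each resistor, P = (ΔV)²/R:
  P_R1 = (5 - 0.9)²/8200 = 0.00205 W
  P_R2 = (0.9 - 0)²/1800 = 0.00045 W
P_total = P_R1 + P_R2 = 0.0025 W

Final answer: 0.0025 W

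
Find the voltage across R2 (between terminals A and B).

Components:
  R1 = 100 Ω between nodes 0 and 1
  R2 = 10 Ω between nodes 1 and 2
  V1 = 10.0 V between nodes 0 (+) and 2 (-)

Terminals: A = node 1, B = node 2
R1 and R2 are in series across V1 (node 0 → node 1 → node 2), and the output A–B is taken across R2, so this is a voltage divider.
Series current: I = V1/(R1 + R2) = 10/(100 + 10) = 10/110 = 0.09091 A
V_R2 = I × R2 = V1 × R2/(R1 + R2) = 10 × 10/110 = 0.9091 V

Final answer: 0.9091 V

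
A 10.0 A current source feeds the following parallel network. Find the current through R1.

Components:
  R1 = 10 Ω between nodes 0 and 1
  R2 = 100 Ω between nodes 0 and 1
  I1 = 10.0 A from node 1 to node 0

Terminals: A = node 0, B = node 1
All resistors sit directly between nodes 0 and 1, so they are in parallel and share one voltage V; the full source current 10 A splits among them.
1/R_par = 1/10 + 1/100 = 0.11 S  =>  R_par = 9.091 Ω
V = I × R_par = 10 × 9.091 = 90.91 V
I_R1 = V/R1 = 90.91/10 = 9.091 A

Final answer: 9.091 A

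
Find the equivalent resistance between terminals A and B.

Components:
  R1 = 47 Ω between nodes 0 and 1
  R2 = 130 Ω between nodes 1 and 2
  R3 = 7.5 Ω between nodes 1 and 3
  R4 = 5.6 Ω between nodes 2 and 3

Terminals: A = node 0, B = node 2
Reduce the network between node 0 (A) and node 2 (B) by series/parallel combination:
  Rs1 = R3 + R4 (series, joined only at node 3) = 7.5 + 5.6 = 13.1 Ω
  Rp1 = R2 ‖ Rs1 (parallel, both between nodes 1 and 2) = 1/(1/130 + 1/13.1) = 11.9 Ω
  Rs2 = R1 + Rp1 (series, joined only at node 1) = 47 + 11.9 = 58.9 Ω
R_eq = 58.9 Ω

Final answer: 58.9 Ω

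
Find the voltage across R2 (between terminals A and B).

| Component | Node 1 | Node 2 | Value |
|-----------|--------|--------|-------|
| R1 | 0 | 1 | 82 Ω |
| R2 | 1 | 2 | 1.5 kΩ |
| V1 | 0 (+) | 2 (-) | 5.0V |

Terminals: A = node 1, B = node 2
R1 and R2 are in series across V1 (node 0 → node 1 → node 2), and the output A–B is taken across R2, so this is a voltage divider.
Series current: I = V1/(R1 + R2) = 5/(82 + 1500) = 5/1582 = 0.003161 A
V_R2 = I × R2 = V1 × R2/(R1 + R2) = 5 × 1500/1582 = 4.741 V

Final answer: 4.741 V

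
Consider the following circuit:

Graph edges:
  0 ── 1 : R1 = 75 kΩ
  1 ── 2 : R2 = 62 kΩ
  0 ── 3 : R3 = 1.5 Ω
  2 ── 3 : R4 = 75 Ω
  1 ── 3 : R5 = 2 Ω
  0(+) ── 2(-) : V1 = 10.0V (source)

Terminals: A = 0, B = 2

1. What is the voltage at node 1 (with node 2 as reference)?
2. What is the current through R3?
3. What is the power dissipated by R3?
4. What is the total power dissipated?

Nodal analysis, taking node 2 as the 0 V reference.
Source V1 fixes V_0 = 10 V.
KCL at each unknown node (sum of currents leaving = 0; resistances in Ω):
  Node 1: (V_1 - 10)/75000 + (V_1 - 0)/62000 + (V_1 - V_3)/2 = 0
  Node 3: (V_3 - 10)/1.5 + (V_3 - 0)/75 + (V_3 - V_1)/2 = 0
Collecting terms (coefficients in siemens):
  0.5·V_1 - 0.5·V_3 = 0.0001333
  1.18·V_3 - 0.5·V_1 = 6.667
Determinant D = (0.5)(1.18) - (-0.5)(-0.5) = 0.34
V_1 = [(0.0001333)(1.18) - (-0.5)(6.667)]/D = 9.803 V
V_3 = [(0.5)(6.667) - (0.0001333)(-0.5)]/D = 9.804 V
Part 1:
  Read off the nodal solution: V_1 = 9.803 V
Part 2:
  I_R3 = (V_0 - V_3)/R3 = (10 - 9.804)/1.5 = 0.1309 A
  Magnitude: I_R3 = 0.1309 A
Part 3:
  I_R3 = (V_0 - V_3)/R3 = (10 - 9.804)/1.5 = 0.1309 A
  P_R3 = I_R3² × R3 = (0.1309)² × 1.5 = 0.02569 W
Part 4:
  Power in each resistor, P = (ΔV)²/R:
    P_R1 = (10 - 9.803)²/75000 = 0.0000005154 W
    P_R2 = (9.803 - 0)²/62000 = 0.00155 W
    P_R3 = (10 - 9.804)²/1.5 = 0.02569 W
    P_R4 = (0 - 9.804)²/75 = 1.281 W
    P_R5 = (9.803 - 9.804)²/2 = 0.00000004836 W
  P_total = P_R1 + P_R2 + P_R3 + P_R4 + P_R5 = 1.309 W

Final answers:
1. V_1 = 9.803 V
2. I_R3 = 0.1309 A
3. P_R3 = 0.02569 W
4. P_total = 1.309 W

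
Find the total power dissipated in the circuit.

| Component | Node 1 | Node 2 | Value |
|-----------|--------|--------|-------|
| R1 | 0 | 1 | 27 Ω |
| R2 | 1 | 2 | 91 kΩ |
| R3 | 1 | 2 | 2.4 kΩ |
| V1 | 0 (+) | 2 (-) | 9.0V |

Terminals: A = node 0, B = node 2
Nodal analysis, taking node 2 as the 0 V reference.
Source V1 fixes V_0 = 9 V.
KCL at each unknown node (sum of currents leaving = 0; resistances in Ω):
  Node 1: (V_1 - 9)/27 + (V_1 - 0)/91000 + (V_1 - 0)/2400 = 0
Collecting terms: 0.03746 × V_1 = 0.3333  =>  V_1 = 8.897 V
Power in each resistor, P = (ΔV)²/R:
  P_R1 = (9 - 8.897)²/27 = 0.0003909 W
  P_R2 = (8.897 - 0)²/91000 = 0.0008699 W
  P_R3 = (8.897 - 0)²/2400 = 0.03298 W
P_total = P_R1 + P_R2 + P_R3 = 0.03424 W

Final answer: 0.03424 W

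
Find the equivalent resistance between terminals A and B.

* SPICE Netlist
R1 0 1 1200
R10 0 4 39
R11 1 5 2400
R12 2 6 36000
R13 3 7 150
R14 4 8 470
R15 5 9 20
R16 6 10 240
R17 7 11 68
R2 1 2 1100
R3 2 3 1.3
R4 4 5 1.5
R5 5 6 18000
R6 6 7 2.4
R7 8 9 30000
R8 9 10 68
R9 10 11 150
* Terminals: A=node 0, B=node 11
The network is not a plain series/parallel combination. Inject a 1 A test current into terminal A (node 0) and return it from terminal B (node 11); then R_eq = V_A / (1 A).
Nodal analysis, taking node 11 as the 0 V reference.
Current source I_test pushes 1 A into node 0 and draws it out of node 11.
KCL at each unknown node (sum of currents leaving = 0; resistances in Ω):
  Node 0: (V_0 - V_1)/1200 + (V_0 - V_4)/39 - 1 = 0
  Node 1: (V_1 - V_0)/1200 + (V_1 - V_2)/1100 + (V_1 - V_5)/2400 = 0
  Node 2: (V_2 - V_1)/1100 + (V_2 - V_3)/1.3 + (V_2 - V_6)/36000 = 0
  Node 3: (V_3 - V_2)/1.3 + (V_3 - V_7)/150 = 0
  Node 4: (V_4 - V_0)/39 + (V_4 - V_5)/1.5 + (V_4 - V_8)/470 = 0
  Node 5: (V_5 - V_1)/2400 + (V_5 - V_4)/1.5 + (V_5 - V_6)/18000 + (V_5 - V_9)/20 = 0
  Node 6: (V_6 - V_2)/36000 + (V_6 - V_5)/18000 + (V_6 - V_7)/2.4 + (V_6 - V_10)/240 = 0
  Node 7: (V_7 - V_3)/150 + (V_7 - V_6)/2.4 + (V_7 - 0)/68 = 0
  Node 8: (V_8 - V_4)/470 + (V_8 - V_9)/30000 = 0
  Node 9: (V_9 - V_5)/20 + (V_9 - V_8)/30000 + (V_9 - V_10)/68 = 0
  Node 10: (V_10 - V_6)/240 + (V_10 - V_9)/68 + (V_10 - 0)/150 = 0
Collecting terms (coefficients in siemens):
  0.02647·V_0 - 0.0008333·V_1 - 0.02564·V_4 = 1
  0.002159·V_1 - 0.0008333·V_0 - 0.0009091·V_2 - 0.0004167·V_5 = 0
  0.7702·V_2 - 0.0009091·V_1 - 0.7692·V_3 - 0.00002778·V_6 = 0
  0.7759·V_3 - 0.7692·V_2 - 0.006667·V_7 = 0
  0.6944·V_4 - 0.02564·V_0 - 0.6667·V_5 - 0.002128·V_8 = 0
  0.7171·V_5 - 0.0004167·V_1 - 0.6667·V_4 - 0.00005556·V_6 - 0.05·V_9 = 0
  0.4209·V_6 - 0.00002778·V_2 - 0.00005556·V_5 - 0.4167·V_7 - 0.004167·V_10 = 0
  0.438·V_7 - 0.006667·V_3 - 0.4167·V_6 = 0
  0.002161·V_8 - 0.002128·V_4 - 0.00003333·V_9 = 0
  0.06474·V_9 - 0.05·V_5 - 0.00003333·V_8 - 0.01471·V_10 = 0
  0.02554·V_10 - 0.004167·V_6 - 0.01471·V_9 = 0
Solving these 11 simultaneous equations (Gaussian elimination) gives:
  V_0 = 211.4 V, V_1 = 131.2 V, V_2 = 38.21 V, V_3 = 38.1 V
  V_4 = 175 V, V_5 = 173.6 V, V_6 = 26.17 V, V_7 = 25.47 V
  V_8 = 174.7 V, V_9 = 155.5 V, V_10 = 93.81 V
R_eq = V_0 / 1 A = 211.4 Ω

Final answer: 211.4 Ω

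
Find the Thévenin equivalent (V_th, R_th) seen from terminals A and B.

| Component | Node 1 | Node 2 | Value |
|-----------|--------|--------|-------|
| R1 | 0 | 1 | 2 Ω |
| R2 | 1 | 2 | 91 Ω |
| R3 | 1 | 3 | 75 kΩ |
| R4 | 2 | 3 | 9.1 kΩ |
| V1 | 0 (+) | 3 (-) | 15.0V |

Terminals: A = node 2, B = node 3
Step 1 — V_th is the open-circuit voltage V_A - V_B (nothing connected across the terminals).
Nodal analysis, taking node 3 as the 0 V reference.
Source V1 fixes V_0 = 15 V.
KCL at each unknown node (sum of currents leaving = 0; resistances in Ω):
  Node 1: (V_1 - 15)/2 + (V_1 - V_2)/91 + (V_1 - 0)/75000 = 0
  Node 2: (V_2 - V_1)/91 + (V_2 - 0)/9100 = 0
Collecting terms (coefficients in siemens):
  0.511·V_1 - 0.01099·V_2 = 7.5
  0.0111·V_2 - 0.01099·V_1 = 0
Determinant D = (0.511)(0.0111) - (-0.01099)(-0.01099) = 0.005551
V_1 = [(7.5)(0.0111) - (-0.01099)(0)]/D = 15 V
V_2 = [(0.511)(0) - (7.5)(-0.01099)]/D = 14.85 V
V_th = V_2 - V_3 = 14.85 - 0 = 14.85 V
Step 2 — R_th: zero the source — replace V1 by a short circuit (node 3 merges into node 0) — and find the resistance seen between A (node 2) and B (node 0).
Reduce the network between node 2 (A) and node 0 (B) by series/parallel combination:
  Rp1 = R1 ‖ R3 (parallel, both between nodes 0 and 1) = 1/(1/2 + 1/75000) = 2 Ω
  Rs1 = R2 + Rp1 (series, joined only at node 1) = 91 + 2 = 93 Ω
  Rp2 = R4 ‖ Rs1 (parallel, both between nodes 0 and 2) = 1/(1/9100 + 1/93) = 92.06 Ω
R_th = 92.06 Ω

Final answer: V_th = 14.85 V, R_th = 92.06 Ω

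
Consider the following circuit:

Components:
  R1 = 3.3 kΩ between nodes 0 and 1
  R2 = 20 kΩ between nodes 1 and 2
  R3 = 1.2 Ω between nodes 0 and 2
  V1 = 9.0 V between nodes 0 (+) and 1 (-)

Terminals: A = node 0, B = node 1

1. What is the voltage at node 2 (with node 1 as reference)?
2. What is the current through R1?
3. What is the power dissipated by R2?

Nodal analysis, taking node 1 as the 0 V reference.
Source V1 fixes V_0 = 9 V.
KCL at each unknown node (sum of currents leaving = 0; resistances in Ω):
  Node 2: (V_2 - 0)/20000 + (V_2 - 9)/1.2 = 0
Collecting terms: 0.8334 × V_2 = 7.5  =>  V_2 = 8.999 V
Part 1:
  Read off the nodal solution: V_2 = 8.999 V
Part 2:
  I_R1 = (V_0 - V_1)/R1 = (9 - 0)/3300 = 0.002727 A
  Magnitude: I_R1 = 0.002727 A
Part 3:
  I_R2 = (V_1 - V_2)/R2 = (0 - 8.999)/20000 = -0.00045 A
  P_R2 = I_R2² × R2 = (-0.00045)² × 20000 = 0.00405 W

Final answers:
1. V_2 = 8.999 V
2. I_R1 = 0.002727 A
3. P_R2 = 0.00405 W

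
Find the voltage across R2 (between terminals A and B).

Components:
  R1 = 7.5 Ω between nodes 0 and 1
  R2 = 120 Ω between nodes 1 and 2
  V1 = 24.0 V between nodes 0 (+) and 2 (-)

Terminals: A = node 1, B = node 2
R1 and R2 are in series across V1 (node 0 → node 1 → node 2), and the output A–B is taken across R2, so this is a voltage divider.
Series current: I = V1/(R1 + R2) = 24/(7.5 + 120) = 24/127.5 = 0.1882 A
V_R2 = I × R2 = V1 × R2/(R1 + R2) = 24 × 120/127.5 = 22.59 V

Final answer: 22.59 V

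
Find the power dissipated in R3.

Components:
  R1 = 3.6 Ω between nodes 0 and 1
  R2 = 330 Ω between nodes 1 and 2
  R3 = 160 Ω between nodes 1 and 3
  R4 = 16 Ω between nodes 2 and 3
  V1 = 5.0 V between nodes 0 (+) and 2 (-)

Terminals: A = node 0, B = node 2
Nodal analysis, taking node 2 as the 0 V reference.
Source V1 fixes V_0 = 5 V.
KCL at each unknown node (sum of currents leaving = 0; resistances in Ω):
  Node 1: (V_1 - 5)/3.6 + (V_1 - 0)/330 + (V_1 - V_3)/160 = 0
  Node 3: (V_3 - V_1)/160 + (V_3 - 0)/16 = 0
Collecting terms (coefficients in siemens):
  0.2871·V_1 - 0.00625·V_3 = 1.389
  0.06875·V_3 - 0.00625·V_1 = 0
Determinant D = (0.2871)(0.06875) - (-0.00625)(-0.00625) = 0.0197
V_1 = [(1.389)(0.06875) - (-0.00625)(0)]/D = 4.848 V
V_3 = [(0.2871)(0) - (1.389)(-0.00625)]/D = 0.4407 V
I_R3 = (V_1 - V_3)/R3 = (4.848 - 0.4407)/160 = 0.02755 A
P_R3 = I_R3² × R3 = (0.02755)² × 160 = 0.1214 W

Final answer: 0.1214 W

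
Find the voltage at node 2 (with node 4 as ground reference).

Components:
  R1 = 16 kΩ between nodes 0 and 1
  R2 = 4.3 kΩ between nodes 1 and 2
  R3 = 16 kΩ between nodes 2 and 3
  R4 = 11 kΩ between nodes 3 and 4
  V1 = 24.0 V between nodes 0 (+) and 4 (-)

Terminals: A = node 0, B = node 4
Nodal analysis, taking node 4 as the 0 V reference.
Source V1 fixes V_0 = 24 V.
KCL at each unknown node (sum of currents leaving = 0; resistances in Ω):
  Node 1: (V_1 - 24)/16000 + (V_1 - V_2)/4300 = 0
  Node 2: (V_2 - V_1)/4300 + (V_2 - V_3)/16000 = 0
  Node 3: (V_3 - V_2)/16000 + (V_3 - 0)/11000 = 0
Collecting terms (coefficients in siemens):
  0.0002951·V_1 - 0.0002326·V_2 = 0.0015
  0.0002951·V_2 - 0.0002326·V_1 - 0.0000625·V_3 = 0
  0.0001534·V_3 - 0.0000625·V_2 = 0
Solving these 3 simultaneous equations (Gaussian elimination) gives:
  V_1 = 15.88 V, V_2 = 13.7 V, V_3 = 5.581 V
The requested potential is V_2 = 13.7 V.

Final answer: V_2 = 13.7 V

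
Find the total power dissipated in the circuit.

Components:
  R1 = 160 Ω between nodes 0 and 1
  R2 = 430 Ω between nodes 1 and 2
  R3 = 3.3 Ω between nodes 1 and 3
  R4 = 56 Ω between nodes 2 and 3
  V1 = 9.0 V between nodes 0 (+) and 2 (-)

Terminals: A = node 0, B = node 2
Nodal analysis, taking node 2 as the 0 V reference.
Source V1 fixes V_0 = 9 V.
KCL at each unknown node (sum of currents leaving = 0; resistances in Ω):
  Node 1: (V_1 - 9)/160 + (V_1 - 0)/430 + (V_1 - V_3)/3.3 = 0
  Node 3: (V_3 - V_1)/3.3 + (V_3 - 0)/56 = 0
Collecting terms (coefficients in siemens):
  0.3116·V_1 - 0.303·V_3 = 0.05625
  0.3209·V_3 - 0.303·V_1 = 0
Determinant D = (0.3116)(0.3209) - (-0.303)(-0.303) = 0.008163
V_1 = [(0.05625)(0.3209) - (-0.303)(0)]/D = 2.211 V
V_3 = [(0.3116)(0) - (0.05625)(-0.303)]/D = 2.088 V
Power in each resistor, P = (ΔV)²/R:
  P_R1 = (9 - 2.211)²/160 = 0.2881 W
  P_R2 = (2.211 - 0)²/430 = 0.01137 W
  P_R3 = (2.211 - 2.088)²/3.3 = 0.004588 W
  P_R4 = (0 - 2.088)²/56 = 0.07786 W
P_total = P_R1 + P_R2 + P_R3 + P_R4 = 0.3819 W

Final answer: 0.3819 W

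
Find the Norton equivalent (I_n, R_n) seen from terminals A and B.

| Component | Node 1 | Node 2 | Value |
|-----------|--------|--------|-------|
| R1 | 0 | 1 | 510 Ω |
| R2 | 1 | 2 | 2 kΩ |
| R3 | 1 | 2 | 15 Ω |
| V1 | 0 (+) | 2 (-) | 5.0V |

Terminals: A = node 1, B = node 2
Find the Thévenin equivalent first; then I_n = V_th/R_th and R_n = R_th.
Step 1 — V_th is the open-circuit voltage V_A - V_B (nothing connected across the terminals).
Nodal analysis, taking node 2 as the 0 V reference.
Source V1 fixes V_0 = 5 V.
KCL at each unknown node (sum of currents leaving = 0; resistances in Ω):
  Node 1: (V_1 - 5)/510 + (V_1 - 0)/2000 + (V_1 - 0)/15 = 0
Collecting terms: 0.06913 × V_1 = 0.009804  =>  V_1 = 0.1418 V
V_th = V_1 - V_2 = 0.1418 - 0 = 0.1418 V
Step 2 — R_th: zero the source — replace V1 by a short circuit (node 2 merges into node 0) — and find the resistance seen between A (node 1) and B (node 0).
Reduce the network between node 1 (A) and node 0 (B) by series/parallel combination:
  Rp1 = R1 ‖ R2 ‖ R3 (parallel, all between nodes 0 and 1) = 1/(1/510 + 1/2000 + 1/15) = 14.47 Ω
R_th = 14.47 Ω
I_n = V_th/R_th = 0.1418/14.47 = 0.009804 A, and R_n = R_th = 14.47 Ω

Final answer: I_n = 0.009804 A, R_n = 14.47 Ω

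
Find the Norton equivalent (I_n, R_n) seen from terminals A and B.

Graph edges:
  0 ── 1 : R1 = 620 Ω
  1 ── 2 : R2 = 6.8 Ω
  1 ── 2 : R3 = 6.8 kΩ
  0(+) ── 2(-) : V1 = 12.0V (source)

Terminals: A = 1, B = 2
Find the Thévenin equivalent first; then I_n = V_th/R_th and R_n = R_th.
Step 1 — V_th is the open-circuit voltage V_A - V_B (nothing connected across the terminals).
Nodal analysis, taking node 2 as the 0 V reference.
Source V1 fixes V_0 = 12 V.
KCL at each unknown node (sum of currents leaving = 0; resistances in Ω):
  Node 1: (V_1 - 12)/620 + (V_1 - 0)/6.8 + (V_1 - 0)/6800 = 0
Collecting terms: 0.1488 × V_1 = 0.01935  =>  V_1 = 0.1301 V
V_th = V_1 - V_2 = 0.1301 - 0 = 0.1301 V
Step 2 — R_th: zero the source — replace V1 by a short circuit (node 2 merges into node 0) — and find the resistance seen between A (node 1) and B (node 0).
Reduce the network between node 1 (A) and node 0 (B) by series/parallel combination:
  Rp1 = R1 ‖ R2 ‖ R3 (parallel, all between nodes 0 and 1) = 1/(1/620 + 1/6.8 + 1/6800) = 6.72 Ω
R_th = 6.72 Ω
I_n = V_th/R_th = 0.1301/6.72 = 0.01935 A, and R_n = R_th = 6.72 Ω

Final answer: I_n = 0.01935 A, R_n = 6.72 Ω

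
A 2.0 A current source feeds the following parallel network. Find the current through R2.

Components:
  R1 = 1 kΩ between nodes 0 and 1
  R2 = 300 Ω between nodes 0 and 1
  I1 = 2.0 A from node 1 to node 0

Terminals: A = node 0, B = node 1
All resistors sit directly between nodes 0 and 1, so they are in parallel and share one voltage V; the full source current 2 A splits among them.
1/R_par = 1/1000 + 1/300 = 0.004333 S  =>  R_par = 230.8 Ω
V = I × R_par = 2 × 230.8 = 461.5 V
I_R2 = V/R2 = 461.5/300 = 1.538 A

Final answer: 1.538 A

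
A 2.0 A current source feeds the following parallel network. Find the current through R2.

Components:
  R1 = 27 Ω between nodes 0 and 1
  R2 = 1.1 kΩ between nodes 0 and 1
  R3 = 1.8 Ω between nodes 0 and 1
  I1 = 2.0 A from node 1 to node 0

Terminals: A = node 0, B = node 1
All resistors sit directly between nodes 0 and 1, so they are in parallel and share one voltage V; the full source current 2 A splits among them.
1/R_par = 1/27 + 1/1100 + 1/1.8 = 0.5935 S  =>  R_par = 1.685 Ω
V = I × R_par = 2 × 1.685 = 3.37 V
I_R2 = V/R2 = 3.37/1100 = 0.003063 A

Final answer: 0.003063 A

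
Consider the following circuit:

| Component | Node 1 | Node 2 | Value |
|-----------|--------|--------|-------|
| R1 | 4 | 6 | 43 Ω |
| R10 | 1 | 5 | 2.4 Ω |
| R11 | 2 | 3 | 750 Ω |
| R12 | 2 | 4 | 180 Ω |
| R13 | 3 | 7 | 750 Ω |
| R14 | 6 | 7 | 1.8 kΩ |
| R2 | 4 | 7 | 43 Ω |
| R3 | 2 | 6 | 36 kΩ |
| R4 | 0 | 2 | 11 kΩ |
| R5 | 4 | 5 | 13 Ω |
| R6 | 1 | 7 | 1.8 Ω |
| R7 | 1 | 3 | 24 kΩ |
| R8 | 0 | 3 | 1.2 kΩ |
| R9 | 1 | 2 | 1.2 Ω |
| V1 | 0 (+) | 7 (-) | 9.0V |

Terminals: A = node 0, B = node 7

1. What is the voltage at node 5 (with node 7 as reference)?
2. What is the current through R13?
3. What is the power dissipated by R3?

Nodal analysis, taking node 7 as the 0 V reference.
Source V1 fixes V_0 = 9 V.
KCL at each unknown node (sum of currents leaving = 0; resistances in Ω):
  Node 1: (V_1 - 0)/1.8 + (V_1 - V_3)/24000 + (V_1 - V_2)/1.2 + (V_1 - V_5)/2.4 = 0
  Node 2: (V_2 - V_6)/36000 + (V_2 - 9)/11000 + (V_2 - V_1)/1.2 + (V_2 - V_3)/750 + (V_2 - V_4)/180 = 0
  Node 3: (V_3 - V_1)/24000 + (V_3 - 9)/1200 + (V_3 - V_2)/750 + (V_3 - 0)/750 = 0
  Node 4: (V_4 - V_6)/43 + (V_4 - 0)/43 + (V_4 - V_5)/13 + (V_4 - V_2)/180 = 0
  Node 5: (V_5 - V_4)/13 + (V_5 - V_1)/2.4 = 0
  Node 6: (V_6 - V_4)/43 + (V_6 - V_2)/36000 + (V_6 - 0)/1800 = 0
Collecting terms (coefficients in siemens):
  1.806·V_1 - 0.8333·V_2 - 0.00004167·V_3 - 0.4167·V_5 = 0
  0.8403·V_2 - 0.8333·V_1 - 0.001333·V_3 - 0.005556·V_4 - 0.00002778·V_6 = 0.0008182
  0.003542·V_3 - 0.00004167·V_1 - 0.001333·V_2 = 0.0075
  0.129·V_4 - 0.005556·V_2 - 0.07692·V_5 - 0.02326·V_6 = 0
  0.4936·V_5 - 0.4167·V_1 - 0.07692·V_4 = 0
  0.02384·V_6 - 0.00002778·V_2 - 0.02326·V_4 = 0
Solving these 6 simultaneous equations (Gaussian elimination) gives:
  V_1 = 0.006478 V, V_2 = 0.0108 V, V_3 = 2.122 V, V_4 = 0.005099 V
  V_5 = 0.006263 V, V_6 = 0.004987 V
Part 1:
  Read off the nodal solution: V_5 = 0.006263 V
Part 2:
  I_R13 = (V_3 - V_7)/R13 = (2.122 - 0)/750 = 0.002829 A
  Magnitude: I_R13 = 0.002829 A
Part 3:
  I_R3 = (V_2 - V_6)/R3 = (0.0108 - 0.004987)/36000 = 0.0000001614 A
  P_R3 = I_R3² × R3 = (0.0000001614)² × 36000 = 0.000000000938 W

Final answers:
1. V_5 = 0.006263 V
2. I_R13 = 0.002829 A
3. P_R3 = 9.38e-10 W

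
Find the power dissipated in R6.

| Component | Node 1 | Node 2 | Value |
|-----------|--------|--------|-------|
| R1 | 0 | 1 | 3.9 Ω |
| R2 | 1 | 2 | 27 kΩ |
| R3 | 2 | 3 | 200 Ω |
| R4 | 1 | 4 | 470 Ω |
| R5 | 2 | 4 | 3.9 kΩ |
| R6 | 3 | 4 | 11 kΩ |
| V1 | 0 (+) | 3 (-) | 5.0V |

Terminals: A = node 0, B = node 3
Nodal analysis, taking node 3 as the 0 V reference.
Source V1 fixes V_0 = 5 V.
KCL at each unknown node (sum of currents leaving = 0; resistances in Ω):
  Node 1: (V_1 - 5)/3.9 + (V_1 - V_2)/27000 + (V_1 - V_4)/470 = 0
  Node 2: (V_2 - V_1)/27000 + (V_2 - 0)/200 + (V_2 - V_4)/3900 = 0
  Node 4: (V_4 - V_1)/470 + (V_4 - V_2)/3900 + (V_4 - 0)/11000 = 0
Collecting terms (coefficients in siemens):
  0.2586·V_1 - 0.00003704·V_2 - 0.002128·V_4 = 1.282
  0.005293·V_2 - 0.00003704·V_1 - 0.0002564·V_4 = 0
  0.002475·V_4 - 0.002128·V_1 - 0.0002564·V_2 = 0
Solving these 3 simultaneous equations (Gaussian elimination) gives:
  V_1 = 4.994 V, V_2 = 0.2441 V, V_4 = 4.318 V
I_R6 = (V_3 - V_4)/R6 = (0 - 4.318)/11000 = -0.0003926 A
P_R6 = I_R6² × R6 = (-0.0003926)² × 11000 = 0.001695 W

Final answer: 0.001695 W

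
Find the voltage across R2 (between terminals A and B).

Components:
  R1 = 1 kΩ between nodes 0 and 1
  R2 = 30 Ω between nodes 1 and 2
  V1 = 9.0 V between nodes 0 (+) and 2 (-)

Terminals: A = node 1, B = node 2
R1 and R2 are in series across V1 (node 0 → node 1 → node 2), and the output A–B is taken across R2, so this is a voltage divider.
Series current: I = V1/(R1 + R2) = 9/(1000 + 30) = 9/1030 = 0.008738 A
V_R2 = I × R2 = V1 × R2/(R1 + R2) = 9 × 30/1030 = 0.2621 V

Final answer: 0.2621 V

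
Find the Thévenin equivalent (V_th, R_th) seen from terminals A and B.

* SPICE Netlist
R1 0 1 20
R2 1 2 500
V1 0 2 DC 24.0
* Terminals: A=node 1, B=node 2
Step 1 — V_th is the open-circuit voltage V_A - V_B (nothing connected across the terminals).
Nodal analysis, taking node 2 as the 0 V reference.
Source V1 fixes V_0 = 24 V.
KCL at each unknown node (sum of currents leaving = 0; resistances in Ω):
  Node 1: (V_1 - 24)/20 + (V_1 - 0)/500 = 0
Collecting terms: 0.052 × V_1 = 1.2  =>  V_1 = 23.08 V
V_th = V_1 - V_2 = 23.08 - 0 = 23.08 V
Step 2 — R_th: zero the source — replace V1 by a short circuit (node 2 merges into node 0) — and find the resistance seen between A (node 1) and B (node 0).
Reduce the network between node 1 (A) and node 0 (B) by series/parallel combination:
  Rp1 = R1 ‖ R2 (parallel, both between nodes 0 and 1) = 1/(1/20 + 1/500) = 19.23 Ω
R_th = 19.23 Ω

Final answer: V_th = 23.08 V, R_th = 19.23 Ω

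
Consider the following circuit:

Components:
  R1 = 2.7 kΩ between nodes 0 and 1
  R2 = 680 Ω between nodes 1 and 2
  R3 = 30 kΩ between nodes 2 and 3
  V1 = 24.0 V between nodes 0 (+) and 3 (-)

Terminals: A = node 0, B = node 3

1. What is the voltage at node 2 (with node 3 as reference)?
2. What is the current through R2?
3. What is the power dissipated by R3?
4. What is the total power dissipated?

Nodal analysis, taking node 3 as the 0 V reference.
Source V1 fixes V_0 = 24 V.
KCL at each unknown node (sum of currents leaving = 0; resistances in Ω):
  Node 1: (V_1 - 24)/2700 + (V_1 - V_2)/680 = 0
  Node 2: (V_2 - V_1)/680 + (V_2 - 0)/30000 = 0
Collecting terms (coefficients in siemens):
  0.001841·V_1 - 0.001471·V_2 = 0.008889
  0.001504·V_2 - 0.001471·V_1 = 0
Determinant D = (0.001841)(0.001504) - (-0.001471)(-0.001471) = 0.000000606
V_1 = [(0.008889)(0.001504) - (-0.001471)(0)]/D = 22.06 V
V_2 = [(0.001841)(0) - (0.008889)(-0.001471)]/D = 21.57 V
Part 1:
  Read off the nodal solution: V_2 = 21.57 V
Part 2:
  I_R2 = (V_1 - V_2)/R2 = (22.06 - 21.57)/680 = 0.000719 A
  Magnitude: I_R2 = 0.000719 A
Part 3:
  I_R3 = (V_2 - V_3)/R3 = (21.57 - 0)/30000 = 0.000719 A
  P_R3 = I_R3² × R3 = (0.000719)² × 30000 = 0.01551 W
Part 4:
  Power in each resistor, P = (ΔV)²/R:
    P_R1 = (24 - 22.06)²/2700 = 0.001396 W
    P_R2 = (22.06 - 21.57)²/680 = 0.0003515 W
    P_R3 = (21.57 - 0)²/30000 = 0.01551 W
  P_total = P_R1 + P_R2 + P_R3 = 0.01726 W

Final answers:
1. V_2 = 21.57 V
2. I_R2 = 0.000719 A
3. P_R3 = 0.01551 W
4. P_total = 0.01726 W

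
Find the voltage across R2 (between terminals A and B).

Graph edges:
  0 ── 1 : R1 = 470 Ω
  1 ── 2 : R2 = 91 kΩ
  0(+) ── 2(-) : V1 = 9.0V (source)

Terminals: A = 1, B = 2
R1 and R2 are in series across V1 (node 0 → node 1 → node 2), and the output A–B is taken across R2, so this is a voltage divider.
Series current: I = V1/(R1 + R2) = 9/(470 + 91000) = 9/91470 = 0.00009839 A
V_R2 = I × R2 = V1 × R2/(R1 + R2) = 9 × 91000/91470 = 8.954 V

Final answer: 8.954 V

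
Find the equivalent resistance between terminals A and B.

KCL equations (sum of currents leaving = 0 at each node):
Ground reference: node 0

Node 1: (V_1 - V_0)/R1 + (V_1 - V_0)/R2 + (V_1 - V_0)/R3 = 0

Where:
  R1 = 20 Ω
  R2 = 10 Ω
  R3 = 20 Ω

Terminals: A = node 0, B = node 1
Reduce the network between node 0 (A) and node 1 (B) by series/parallel combination:
  Rp1 = R1 ‖ R2 ‖ R3 (parallel, all between nodes 0 and 1) = 1/(1/20 + 1/10 + 1/20) = 5 Ω
R_eq = 5 Ω

Final answer: 5 Ω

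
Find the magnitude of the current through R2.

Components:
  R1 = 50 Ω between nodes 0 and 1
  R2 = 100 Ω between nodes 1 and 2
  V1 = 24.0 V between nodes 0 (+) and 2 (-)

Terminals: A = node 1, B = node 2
Nodal analysis, taking node 2 as the 0 V reference.
Source V1 fixes V_0 = 24 V.
KCL at each unknown node (sum of currents leaving = 0; resistances in Ω):
  Node 1: (V_1 - 24)/50 + (V_1 - 0)/100 = 0
Collecting terms: 0.03 × V_1 = 0.48  =>  V_1 = 16 V
I_R2 = (V_1 - V_2)/R2 = (16 - 0)/100 = 0.16 A
|I_R2| = 0.16 A

Final answer: |I_R2| = 0.16 A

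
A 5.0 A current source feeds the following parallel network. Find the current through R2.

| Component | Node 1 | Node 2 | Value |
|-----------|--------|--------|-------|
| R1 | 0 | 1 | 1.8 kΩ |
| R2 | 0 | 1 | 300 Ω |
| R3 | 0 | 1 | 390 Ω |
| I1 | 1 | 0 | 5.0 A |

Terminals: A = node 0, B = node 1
All resistors sit directly between nodes 0 and 1, so they are in parallel and share one voltage V; the full source current 5 A splits among them.
1/R_par = 1/1800 + 1/300 + 1/390 = 0.006453 S  =>  R_par = 155 Ω
V = I × R_par = 5 × 155 = 774.8 V
I_R2 = V/R2 = 774.8/300 = 2.583 A

Final answer: 2.583 A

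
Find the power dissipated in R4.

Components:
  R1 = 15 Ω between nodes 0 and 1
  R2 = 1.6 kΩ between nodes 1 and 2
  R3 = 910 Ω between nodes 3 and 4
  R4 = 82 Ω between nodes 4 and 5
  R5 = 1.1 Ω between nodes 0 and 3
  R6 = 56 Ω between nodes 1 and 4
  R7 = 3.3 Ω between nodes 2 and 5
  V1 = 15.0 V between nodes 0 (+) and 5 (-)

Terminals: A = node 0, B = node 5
Nodal analysis, taking node 5 as the 0 V reference.
Source V1 fixes V_0 = 15 V.
KCL at each unknown node (sum of currents leaving = 0; resistances in Ω):
  Node 1: (V_1 - 15)/15 + (V_1 - V_2)/1600 + (V_1 - V_4)/56 = 0
  Node 2: (V_2 - V_1)/1600 + (V_2 - 0)/3.3 = 0
  Node 3: (V_3 - V_4)/910 + (V_3 - 15)/1.1 = 0
  Node 4: (V_4 - V_3)/910 + (V_4 - 0)/82 + (V_4 - V_1)/56 = 0
Collecting terms (coefficients in siemens):
  0.08515·V_1 - 0.000625·V_2 - 0.01786·V_4 = 1
  0.3037·V_2 - 0.000625·V_1 = 0
  0.9102·V_3 - 0.001099·V_4 = 13.64
  0.03115·V_4 - 0.01786·V_1 - 0.001099·V_3 = 0
Solving these 4 simultaneous equations (Gaussian elimination) gives:
  V_1 = 13.48 V, V_2 = 0.02774 V, V_3 = 14.99 V, V_4 = 8.253 V
I_R4 = (V_4 - V_5)/R4 = (8.253 - 0)/82 = 0.1007 A
P_R4 = I_R4² × R4 = (0.1007)² × 82 = 0.8307 W

Final answer: 0.8307 W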